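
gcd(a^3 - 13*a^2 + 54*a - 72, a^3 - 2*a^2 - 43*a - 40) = 1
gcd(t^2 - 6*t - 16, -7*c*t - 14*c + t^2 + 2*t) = t + 2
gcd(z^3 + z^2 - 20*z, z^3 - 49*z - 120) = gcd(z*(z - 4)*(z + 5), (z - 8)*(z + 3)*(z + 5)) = z + 5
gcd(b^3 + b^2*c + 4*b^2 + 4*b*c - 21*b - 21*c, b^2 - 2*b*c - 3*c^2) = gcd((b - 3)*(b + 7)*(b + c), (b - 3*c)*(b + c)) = b + c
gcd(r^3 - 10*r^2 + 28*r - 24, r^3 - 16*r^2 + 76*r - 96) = r^2 - 8*r + 12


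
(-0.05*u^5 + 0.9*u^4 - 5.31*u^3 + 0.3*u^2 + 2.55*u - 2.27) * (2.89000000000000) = -0.1445*u^5 + 2.601*u^4 - 15.3459*u^3 + 0.867*u^2 + 7.3695*u - 6.5603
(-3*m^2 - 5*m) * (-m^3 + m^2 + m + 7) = 3*m^5 + 2*m^4 - 8*m^3 - 26*m^2 - 35*m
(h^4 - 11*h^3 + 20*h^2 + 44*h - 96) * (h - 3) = h^5 - 14*h^4 + 53*h^3 - 16*h^2 - 228*h + 288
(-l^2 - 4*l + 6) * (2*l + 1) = -2*l^3 - 9*l^2 + 8*l + 6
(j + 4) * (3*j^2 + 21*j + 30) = 3*j^3 + 33*j^2 + 114*j + 120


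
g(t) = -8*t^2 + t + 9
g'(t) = 1 - 16*t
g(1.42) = -5.71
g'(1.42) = -21.72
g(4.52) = -149.92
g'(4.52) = -71.32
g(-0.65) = 4.97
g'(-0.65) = 11.40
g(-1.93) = -22.73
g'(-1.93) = 31.88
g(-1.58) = -12.55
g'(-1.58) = 26.28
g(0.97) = 2.44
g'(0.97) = -14.52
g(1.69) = -12.16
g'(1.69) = -26.04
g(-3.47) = -90.80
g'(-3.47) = 56.52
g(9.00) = -630.00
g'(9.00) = -143.00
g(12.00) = -1131.00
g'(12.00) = -191.00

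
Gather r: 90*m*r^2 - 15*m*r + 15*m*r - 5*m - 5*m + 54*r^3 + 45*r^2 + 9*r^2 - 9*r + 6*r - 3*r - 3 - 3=-10*m + 54*r^3 + r^2*(90*m + 54) - 6*r - 6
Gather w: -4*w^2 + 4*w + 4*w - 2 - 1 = -4*w^2 + 8*w - 3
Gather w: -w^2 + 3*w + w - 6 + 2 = -w^2 + 4*w - 4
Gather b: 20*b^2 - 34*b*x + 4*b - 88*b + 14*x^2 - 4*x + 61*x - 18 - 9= 20*b^2 + b*(-34*x - 84) + 14*x^2 + 57*x - 27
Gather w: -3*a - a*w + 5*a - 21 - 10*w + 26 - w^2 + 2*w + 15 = 2*a - w^2 + w*(-a - 8) + 20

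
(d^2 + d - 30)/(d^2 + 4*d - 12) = (d - 5)/(d - 2)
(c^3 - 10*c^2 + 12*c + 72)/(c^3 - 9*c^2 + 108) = (c + 2)/(c + 3)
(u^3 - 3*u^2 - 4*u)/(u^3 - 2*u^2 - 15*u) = (-u^2 + 3*u + 4)/(-u^2 + 2*u + 15)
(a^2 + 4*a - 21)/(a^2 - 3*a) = (a + 7)/a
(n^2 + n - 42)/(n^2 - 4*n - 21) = (-n^2 - n + 42)/(-n^2 + 4*n + 21)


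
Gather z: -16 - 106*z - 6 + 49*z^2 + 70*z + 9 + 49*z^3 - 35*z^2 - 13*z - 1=49*z^3 + 14*z^2 - 49*z - 14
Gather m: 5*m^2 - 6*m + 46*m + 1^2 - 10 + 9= 5*m^2 + 40*m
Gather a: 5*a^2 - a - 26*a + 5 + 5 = 5*a^2 - 27*a + 10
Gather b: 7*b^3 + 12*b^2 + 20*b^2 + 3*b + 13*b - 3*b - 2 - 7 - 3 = 7*b^3 + 32*b^2 + 13*b - 12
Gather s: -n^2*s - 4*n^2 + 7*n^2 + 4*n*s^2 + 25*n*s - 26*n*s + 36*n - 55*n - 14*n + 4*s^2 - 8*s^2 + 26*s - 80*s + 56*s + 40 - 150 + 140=3*n^2 - 33*n + s^2*(4*n - 4) + s*(-n^2 - n + 2) + 30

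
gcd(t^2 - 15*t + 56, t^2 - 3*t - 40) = t - 8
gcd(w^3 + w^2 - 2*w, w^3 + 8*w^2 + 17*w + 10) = w + 2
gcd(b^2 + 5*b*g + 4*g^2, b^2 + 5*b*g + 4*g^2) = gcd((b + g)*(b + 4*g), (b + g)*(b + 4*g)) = b^2 + 5*b*g + 4*g^2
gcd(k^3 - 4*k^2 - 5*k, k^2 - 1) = k + 1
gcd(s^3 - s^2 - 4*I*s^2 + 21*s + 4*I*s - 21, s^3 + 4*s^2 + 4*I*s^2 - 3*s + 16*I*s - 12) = s + 3*I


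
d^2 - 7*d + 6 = (d - 6)*(d - 1)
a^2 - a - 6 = (a - 3)*(a + 2)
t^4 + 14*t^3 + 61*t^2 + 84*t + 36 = (t + 1)^2*(t + 6)^2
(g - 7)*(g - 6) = g^2 - 13*g + 42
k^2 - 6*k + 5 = (k - 5)*(k - 1)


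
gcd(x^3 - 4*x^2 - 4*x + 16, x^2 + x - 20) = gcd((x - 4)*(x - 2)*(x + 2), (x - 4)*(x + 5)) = x - 4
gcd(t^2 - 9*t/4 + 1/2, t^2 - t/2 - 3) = t - 2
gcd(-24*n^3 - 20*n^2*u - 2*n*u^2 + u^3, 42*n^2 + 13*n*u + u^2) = 1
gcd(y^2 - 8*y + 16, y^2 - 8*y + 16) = y^2 - 8*y + 16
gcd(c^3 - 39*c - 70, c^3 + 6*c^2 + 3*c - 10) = c^2 + 7*c + 10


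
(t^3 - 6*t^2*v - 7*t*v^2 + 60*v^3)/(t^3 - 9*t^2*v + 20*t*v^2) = (t + 3*v)/t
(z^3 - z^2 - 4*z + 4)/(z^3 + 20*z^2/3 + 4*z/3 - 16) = 3*(z^2 - 3*z + 2)/(3*z^2 + 14*z - 24)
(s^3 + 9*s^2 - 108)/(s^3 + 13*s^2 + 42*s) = (s^2 + 3*s - 18)/(s*(s + 7))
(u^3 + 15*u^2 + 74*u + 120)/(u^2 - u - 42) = (u^2 + 9*u + 20)/(u - 7)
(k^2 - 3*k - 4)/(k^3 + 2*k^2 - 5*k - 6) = (k - 4)/(k^2 + k - 6)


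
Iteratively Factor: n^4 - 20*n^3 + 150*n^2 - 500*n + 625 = (n - 5)*(n^3 - 15*n^2 + 75*n - 125) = (n - 5)^2*(n^2 - 10*n + 25) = (n - 5)^3*(n - 5)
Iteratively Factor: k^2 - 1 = (k - 1)*(k + 1)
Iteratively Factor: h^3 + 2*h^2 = (h)*(h^2 + 2*h) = h^2*(h + 2)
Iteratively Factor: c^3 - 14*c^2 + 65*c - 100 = (c - 4)*(c^2 - 10*c + 25) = (c - 5)*(c - 4)*(c - 5)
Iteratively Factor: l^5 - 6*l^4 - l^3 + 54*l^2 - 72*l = (l - 3)*(l^4 - 3*l^3 - 10*l^2 + 24*l) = l*(l - 3)*(l^3 - 3*l^2 - 10*l + 24) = l*(l - 3)*(l - 2)*(l^2 - l - 12) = l*(l - 3)*(l - 2)*(l + 3)*(l - 4)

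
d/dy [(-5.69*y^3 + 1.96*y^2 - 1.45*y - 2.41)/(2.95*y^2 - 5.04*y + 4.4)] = (-16.7855*y^4 + 57.3552*y^3 - 80.7089*y^2 + 31.467*y - 18.5264)/(8.7025*y^4 - 29.736*y^3 + 51.3616*y^2 - 44.352*y + 19.36)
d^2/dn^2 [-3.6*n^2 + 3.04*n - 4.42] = -7.20000000000000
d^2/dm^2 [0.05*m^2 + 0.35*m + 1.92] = 0.100000000000000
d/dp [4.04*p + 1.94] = 4.04000000000000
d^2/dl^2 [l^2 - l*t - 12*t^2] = 2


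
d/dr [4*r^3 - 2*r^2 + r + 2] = 12*r^2 - 4*r + 1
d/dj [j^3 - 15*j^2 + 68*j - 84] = 3*j^2 - 30*j + 68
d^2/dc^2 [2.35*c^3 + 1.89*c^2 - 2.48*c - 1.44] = 14.1*c + 3.78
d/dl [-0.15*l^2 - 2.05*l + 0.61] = -0.3*l - 2.05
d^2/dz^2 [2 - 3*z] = 0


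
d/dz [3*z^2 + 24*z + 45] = 6*z + 24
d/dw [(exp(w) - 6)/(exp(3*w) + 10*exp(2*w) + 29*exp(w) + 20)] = (-(exp(w) - 6)*(3*exp(2*w) + 20*exp(w) + 29) + exp(3*w) + 10*exp(2*w) + 29*exp(w) + 20)*exp(w)/(exp(3*w) + 10*exp(2*w) + 29*exp(w) + 20)^2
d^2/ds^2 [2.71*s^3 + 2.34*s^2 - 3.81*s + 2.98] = 16.26*s + 4.68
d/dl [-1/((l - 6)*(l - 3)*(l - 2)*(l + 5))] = 2*(2*l^3 - 9*l^2 - 19*l + 72)/(l^8 - 12*l^7 - 2*l^6 + 516*l^5 - 1727*l^4 - 3312*l^3 + 27576*l^2 - 51840*l + 32400)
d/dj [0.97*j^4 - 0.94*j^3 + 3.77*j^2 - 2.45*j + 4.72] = 3.88*j^3 - 2.82*j^2 + 7.54*j - 2.45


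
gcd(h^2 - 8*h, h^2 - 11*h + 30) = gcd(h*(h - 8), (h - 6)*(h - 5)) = 1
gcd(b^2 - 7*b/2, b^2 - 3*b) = b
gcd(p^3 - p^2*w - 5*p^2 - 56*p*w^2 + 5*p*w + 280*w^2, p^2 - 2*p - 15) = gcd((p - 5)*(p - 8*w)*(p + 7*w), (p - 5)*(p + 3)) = p - 5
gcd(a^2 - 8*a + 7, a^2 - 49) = a - 7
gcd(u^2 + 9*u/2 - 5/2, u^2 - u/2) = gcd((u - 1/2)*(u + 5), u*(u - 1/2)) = u - 1/2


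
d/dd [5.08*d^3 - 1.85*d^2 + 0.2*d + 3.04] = 15.24*d^2 - 3.7*d + 0.2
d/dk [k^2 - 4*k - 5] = 2*k - 4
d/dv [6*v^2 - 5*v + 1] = 12*v - 5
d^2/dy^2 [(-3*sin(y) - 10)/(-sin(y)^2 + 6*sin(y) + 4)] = (3*sin(y)^5 + 58*sin(y)^4 - 114*sin(y)^3 + 388*sin(y)^2 + 96*sin(y) - 656)/(6*sin(y) + cos(y)^2 + 3)^3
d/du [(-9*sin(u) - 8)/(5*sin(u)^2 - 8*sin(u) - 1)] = 5*(9*sin(u)^2 + 16*sin(u) - 11)*cos(u)/(5*sin(u)^2 - 8*sin(u) - 1)^2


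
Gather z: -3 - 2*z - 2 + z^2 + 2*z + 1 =z^2 - 4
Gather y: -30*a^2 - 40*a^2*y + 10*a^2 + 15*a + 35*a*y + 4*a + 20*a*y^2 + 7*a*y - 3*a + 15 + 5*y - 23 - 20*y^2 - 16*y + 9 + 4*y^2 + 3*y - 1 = -20*a^2 + 16*a + y^2*(20*a - 16) + y*(-40*a^2 + 42*a - 8)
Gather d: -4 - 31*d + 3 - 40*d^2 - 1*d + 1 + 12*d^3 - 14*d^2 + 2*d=12*d^3 - 54*d^2 - 30*d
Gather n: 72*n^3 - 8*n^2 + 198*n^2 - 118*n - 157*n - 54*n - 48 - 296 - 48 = 72*n^3 + 190*n^2 - 329*n - 392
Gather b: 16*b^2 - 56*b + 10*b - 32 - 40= 16*b^2 - 46*b - 72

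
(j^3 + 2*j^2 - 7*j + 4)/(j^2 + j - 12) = (j^2 - 2*j + 1)/(j - 3)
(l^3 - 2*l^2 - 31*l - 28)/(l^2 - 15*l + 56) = (l^2 + 5*l + 4)/(l - 8)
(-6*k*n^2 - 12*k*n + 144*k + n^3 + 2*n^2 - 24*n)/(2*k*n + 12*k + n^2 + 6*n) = (-6*k*n + 24*k + n^2 - 4*n)/(2*k + n)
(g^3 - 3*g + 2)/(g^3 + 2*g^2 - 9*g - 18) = (g^2 - 2*g + 1)/(g^2 - 9)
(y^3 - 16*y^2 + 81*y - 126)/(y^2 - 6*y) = y - 10 + 21/y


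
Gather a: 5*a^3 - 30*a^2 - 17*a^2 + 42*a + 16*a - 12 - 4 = 5*a^3 - 47*a^2 + 58*a - 16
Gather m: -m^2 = -m^2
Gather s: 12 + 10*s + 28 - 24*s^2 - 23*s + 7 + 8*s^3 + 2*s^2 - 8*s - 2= 8*s^3 - 22*s^2 - 21*s + 45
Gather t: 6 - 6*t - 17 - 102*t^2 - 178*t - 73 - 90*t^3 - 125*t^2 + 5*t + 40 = -90*t^3 - 227*t^2 - 179*t - 44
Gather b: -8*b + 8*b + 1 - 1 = 0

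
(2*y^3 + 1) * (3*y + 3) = 6*y^4 + 6*y^3 + 3*y + 3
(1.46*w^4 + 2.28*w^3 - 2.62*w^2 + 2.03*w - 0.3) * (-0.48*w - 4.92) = -0.7008*w^5 - 8.2776*w^4 - 9.96*w^3 + 11.916*w^2 - 9.8436*w + 1.476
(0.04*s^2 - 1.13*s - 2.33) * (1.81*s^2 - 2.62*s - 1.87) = 0.0724*s^4 - 2.1501*s^3 - 1.3315*s^2 + 8.2177*s + 4.3571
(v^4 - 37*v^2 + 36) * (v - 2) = v^5 - 2*v^4 - 37*v^3 + 74*v^2 + 36*v - 72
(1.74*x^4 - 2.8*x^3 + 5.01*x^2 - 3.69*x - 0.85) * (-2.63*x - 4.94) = -4.5762*x^5 - 1.2316*x^4 + 0.655700000000001*x^3 - 15.0447*x^2 + 20.4641*x + 4.199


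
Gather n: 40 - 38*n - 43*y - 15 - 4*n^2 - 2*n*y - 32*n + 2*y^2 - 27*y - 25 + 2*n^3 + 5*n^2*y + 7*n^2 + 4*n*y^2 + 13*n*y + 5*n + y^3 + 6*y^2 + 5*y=2*n^3 + n^2*(5*y + 3) + n*(4*y^2 + 11*y - 65) + y^3 + 8*y^2 - 65*y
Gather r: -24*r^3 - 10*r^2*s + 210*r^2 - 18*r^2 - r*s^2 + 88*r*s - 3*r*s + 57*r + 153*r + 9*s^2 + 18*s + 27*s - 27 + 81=-24*r^3 + r^2*(192 - 10*s) + r*(-s^2 + 85*s + 210) + 9*s^2 + 45*s + 54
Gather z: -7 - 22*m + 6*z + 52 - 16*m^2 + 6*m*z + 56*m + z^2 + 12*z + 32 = -16*m^2 + 34*m + z^2 + z*(6*m + 18) + 77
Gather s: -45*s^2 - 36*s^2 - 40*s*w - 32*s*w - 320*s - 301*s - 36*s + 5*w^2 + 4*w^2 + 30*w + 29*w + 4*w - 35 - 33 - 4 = -81*s^2 + s*(-72*w - 657) + 9*w^2 + 63*w - 72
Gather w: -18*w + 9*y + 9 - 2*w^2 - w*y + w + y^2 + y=-2*w^2 + w*(-y - 17) + y^2 + 10*y + 9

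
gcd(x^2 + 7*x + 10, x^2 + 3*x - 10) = x + 5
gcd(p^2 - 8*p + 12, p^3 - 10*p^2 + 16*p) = p - 2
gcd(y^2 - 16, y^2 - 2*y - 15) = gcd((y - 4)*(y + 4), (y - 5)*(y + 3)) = 1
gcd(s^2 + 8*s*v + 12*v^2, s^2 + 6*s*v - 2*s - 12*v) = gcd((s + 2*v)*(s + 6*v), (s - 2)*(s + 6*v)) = s + 6*v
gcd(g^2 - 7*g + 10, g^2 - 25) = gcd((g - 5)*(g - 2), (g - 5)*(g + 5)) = g - 5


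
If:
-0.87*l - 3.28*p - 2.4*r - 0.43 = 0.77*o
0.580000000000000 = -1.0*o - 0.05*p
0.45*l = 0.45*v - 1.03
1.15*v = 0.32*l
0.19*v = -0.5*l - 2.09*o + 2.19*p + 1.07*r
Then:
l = -3.17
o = -0.33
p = -4.95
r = 7.84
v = -0.88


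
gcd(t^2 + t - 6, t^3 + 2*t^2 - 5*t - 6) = t^2 + t - 6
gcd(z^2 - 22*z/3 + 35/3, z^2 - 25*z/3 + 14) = z - 7/3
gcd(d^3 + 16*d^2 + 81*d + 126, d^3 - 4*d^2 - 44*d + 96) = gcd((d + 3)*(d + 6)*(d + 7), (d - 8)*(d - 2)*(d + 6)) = d + 6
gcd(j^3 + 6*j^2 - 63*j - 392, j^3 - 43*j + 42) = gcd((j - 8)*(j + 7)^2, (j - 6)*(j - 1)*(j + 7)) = j + 7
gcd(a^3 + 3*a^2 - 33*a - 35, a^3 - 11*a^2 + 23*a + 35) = a^2 - 4*a - 5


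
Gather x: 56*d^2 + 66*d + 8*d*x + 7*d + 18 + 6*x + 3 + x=56*d^2 + 73*d + x*(8*d + 7) + 21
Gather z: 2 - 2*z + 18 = 20 - 2*z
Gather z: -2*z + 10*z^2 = 10*z^2 - 2*z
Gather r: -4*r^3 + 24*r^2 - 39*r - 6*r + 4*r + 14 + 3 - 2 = -4*r^3 + 24*r^2 - 41*r + 15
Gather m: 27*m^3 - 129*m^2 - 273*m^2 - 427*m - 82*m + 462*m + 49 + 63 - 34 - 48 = 27*m^3 - 402*m^2 - 47*m + 30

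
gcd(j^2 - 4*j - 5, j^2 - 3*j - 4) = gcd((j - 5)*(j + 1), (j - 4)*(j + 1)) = j + 1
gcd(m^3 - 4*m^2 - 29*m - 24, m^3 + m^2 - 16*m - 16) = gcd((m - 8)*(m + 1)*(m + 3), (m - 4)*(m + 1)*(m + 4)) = m + 1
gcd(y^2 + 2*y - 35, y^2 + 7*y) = y + 7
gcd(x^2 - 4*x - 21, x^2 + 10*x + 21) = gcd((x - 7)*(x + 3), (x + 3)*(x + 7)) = x + 3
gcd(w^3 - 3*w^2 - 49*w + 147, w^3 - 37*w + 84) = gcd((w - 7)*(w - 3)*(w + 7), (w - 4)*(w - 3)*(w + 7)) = w^2 + 4*w - 21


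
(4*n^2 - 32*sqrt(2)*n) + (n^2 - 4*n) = 5*n^2 - 32*sqrt(2)*n - 4*n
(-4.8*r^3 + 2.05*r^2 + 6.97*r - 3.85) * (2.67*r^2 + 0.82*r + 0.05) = -12.816*r^5 + 1.5375*r^4 + 20.0509*r^3 - 4.4616*r^2 - 2.8085*r - 0.1925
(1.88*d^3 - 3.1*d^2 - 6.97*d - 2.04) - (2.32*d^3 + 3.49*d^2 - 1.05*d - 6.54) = -0.44*d^3 - 6.59*d^2 - 5.92*d + 4.5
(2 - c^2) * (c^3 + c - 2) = -c^5 + c^3 + 2*c^2 + 2*c - 4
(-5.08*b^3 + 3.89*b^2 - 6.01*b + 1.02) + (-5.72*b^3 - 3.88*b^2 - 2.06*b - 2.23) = -10.8*b^3 + 0.0100000000000002*b^2 - 8.07*b - 1.21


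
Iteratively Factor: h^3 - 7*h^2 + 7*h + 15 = (h - 3)*(h^2 - 4*h - 5) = (h - 3)*(h + 1)*(h - 5)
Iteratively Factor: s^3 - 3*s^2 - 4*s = (s + 1)*(s^2 - 4*s) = (s - 4)*(s + 1)*(s)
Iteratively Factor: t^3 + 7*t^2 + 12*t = (t)*(t^2 + 7*t + 12) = t*(t + 4)*(t + 3)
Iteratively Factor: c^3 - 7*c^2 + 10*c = (c - 5)*(c^2 - 2*c) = (c - 5)*(c - 2)*(c)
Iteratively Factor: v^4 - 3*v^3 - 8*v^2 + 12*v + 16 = (v + 2)*(v^3 - 5*v^2 + 2*v + 8) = (v - 4)*(v + 2)*(v^2 - v - 2) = (v - 4)*(v - 2)*(v + 2)*(v + 1)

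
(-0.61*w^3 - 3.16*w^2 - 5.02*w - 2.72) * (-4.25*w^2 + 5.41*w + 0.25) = 2.5925*w^5 + 10.1299*w^4 + 4.0869*w^3 - 16.3882*w^2 - 15.9702*w - 0.68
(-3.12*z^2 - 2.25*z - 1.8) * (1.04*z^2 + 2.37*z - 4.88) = -3.2448*z^4 - 9.7344*z^3 + 8.0211*z^2 + 6.714*z + 8.784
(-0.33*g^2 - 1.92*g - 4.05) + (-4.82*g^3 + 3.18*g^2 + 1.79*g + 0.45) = -4.82*g^3 + 2.85*g^2 - 0.13*g - 3.6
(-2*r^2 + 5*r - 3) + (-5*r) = -2*r^2 - 3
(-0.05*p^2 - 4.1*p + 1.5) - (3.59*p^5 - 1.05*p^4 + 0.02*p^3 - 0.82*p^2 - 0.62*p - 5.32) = -3.59*p^5 + 1.05*p^4 - 0.02*p^3 + 0.77*p^2 - 3.48*p + 6.82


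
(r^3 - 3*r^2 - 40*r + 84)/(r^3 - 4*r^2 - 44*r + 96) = (r - 7)/(r - 8)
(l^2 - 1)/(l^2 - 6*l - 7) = (l - 1)/(l - 7)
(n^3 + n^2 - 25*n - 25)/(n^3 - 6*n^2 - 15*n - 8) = (n^2 - 25)/(n^2 - 7*n - 8)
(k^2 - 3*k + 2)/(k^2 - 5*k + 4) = (k - 2)/(k - 4)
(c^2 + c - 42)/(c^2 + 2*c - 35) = (c - 6)/(c - 5)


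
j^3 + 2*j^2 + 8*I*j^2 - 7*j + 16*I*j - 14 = (j + 2)*(j + I)*(j + 7*I)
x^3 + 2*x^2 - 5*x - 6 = (x - 2)*(x + 1)*(x + 3)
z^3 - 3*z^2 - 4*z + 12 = (z - 3)*(z - 2)*(z + 2)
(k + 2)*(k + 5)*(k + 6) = k^3 + 13*k^2 + 52*k + 60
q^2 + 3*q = q*(q + 3)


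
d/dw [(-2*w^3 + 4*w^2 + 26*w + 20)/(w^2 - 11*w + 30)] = 2*(-w^2 + 12*w + 20)/(w^2 - 12*w + 36)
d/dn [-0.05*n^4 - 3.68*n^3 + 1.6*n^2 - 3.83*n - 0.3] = -0.2*n^3 - 11.04*n^2 + 3.2*n - 3.83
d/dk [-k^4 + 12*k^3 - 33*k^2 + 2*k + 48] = -4*k^3 + 36*k^2 - 66*k + 2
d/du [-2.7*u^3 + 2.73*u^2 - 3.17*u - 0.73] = -8.1*u^2 + 5.46*u - 3.17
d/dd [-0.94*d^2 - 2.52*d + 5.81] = -1.88*d - 2.52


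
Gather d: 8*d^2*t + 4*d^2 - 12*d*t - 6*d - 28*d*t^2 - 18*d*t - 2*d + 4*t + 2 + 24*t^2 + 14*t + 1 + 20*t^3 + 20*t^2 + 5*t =d^2*(8*t + 4) + d*(-28*t^2 - 30*t - 8) + 20*t^3 + 44*t^2 + 23*t + 3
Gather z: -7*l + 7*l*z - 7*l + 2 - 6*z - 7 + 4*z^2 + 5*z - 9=-14*l + 4*z^2 + z*(7*l - 1) - 14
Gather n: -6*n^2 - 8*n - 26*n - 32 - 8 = -6*n^2 - 34*n - 40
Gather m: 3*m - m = 2*m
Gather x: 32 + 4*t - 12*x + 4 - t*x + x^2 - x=4*t + x^2 + x*(-t - 13) + 36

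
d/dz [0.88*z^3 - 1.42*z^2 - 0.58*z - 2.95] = 2.64*z^2 - 2.84*z - 0.58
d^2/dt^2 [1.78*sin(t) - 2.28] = -1.78*sin(t)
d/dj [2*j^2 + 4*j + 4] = 4*j + 4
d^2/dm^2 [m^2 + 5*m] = 2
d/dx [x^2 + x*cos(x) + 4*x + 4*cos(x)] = -x*sin(x) + 2*x - 4*sin(x) + cos(x) + 4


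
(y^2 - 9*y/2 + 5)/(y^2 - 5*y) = (y^2 - 9*y/2 + 5)/(y*(y - 5))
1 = 1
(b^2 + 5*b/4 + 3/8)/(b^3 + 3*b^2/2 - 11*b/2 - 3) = (b + 3/4)/(b^2 + b - 6)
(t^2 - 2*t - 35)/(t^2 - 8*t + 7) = (t + 5)/(t - 1)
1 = 1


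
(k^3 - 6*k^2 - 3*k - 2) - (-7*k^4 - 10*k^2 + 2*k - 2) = 7*k^4 + k^3 + 4*k^2 - 5*k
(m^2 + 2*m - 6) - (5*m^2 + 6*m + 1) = -4*m^2 - 4*m - 7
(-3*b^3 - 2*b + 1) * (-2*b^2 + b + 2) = 6*b^5 - 3*b^4 - 2*b^3 - 4*b^2 - 3*b + 2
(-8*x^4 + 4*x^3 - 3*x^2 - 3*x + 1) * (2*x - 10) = -16*x^5 + 88*x^4 - 46*x^3 + 24*x^2 + 32*x - 10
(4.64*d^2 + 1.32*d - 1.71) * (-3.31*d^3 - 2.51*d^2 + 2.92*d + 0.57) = -15.3584*d^5 - 16.0156*d^4 + 15.8957*d^3 + 10.7913*d^2 - 4.2408*d - 0.9747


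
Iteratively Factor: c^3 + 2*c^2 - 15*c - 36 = (c + 3)*(c^2 - c - 12) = (c + 3)^2*(c - 4)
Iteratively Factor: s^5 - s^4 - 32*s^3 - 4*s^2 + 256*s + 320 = (s + 2)*(s^4 - 3*s^3 - 26*s^2 + 48*s + 160) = (s + 2)^2*(s^3 - 5*s^2 - 16*s + 80) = (s - 5)*(s + 2)^2*(s^2 - 16) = (s - 5)*(s + 2)^2*(s + 4)*(s - 4)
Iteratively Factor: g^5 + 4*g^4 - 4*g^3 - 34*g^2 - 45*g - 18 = (g - 3)*(g^4 + 7*g^3 + 17*g^2 + 17*g + 6) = (g - 3)*(g + 2)*(g^3 + 5*g^2 + 7*g + 3) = (g - 3)*(g + 1)*(g + 2)*(g^2 + 4*g + 3) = (g - 3)*(g + 1)^2*(g + 2)*(g + 3)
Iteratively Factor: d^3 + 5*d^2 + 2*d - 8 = (d - 1)*(d^2 + 6*d + 8) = (d - 1)*(d + 4)*(d + 2)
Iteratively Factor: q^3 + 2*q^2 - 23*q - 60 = (q + 3)*(q^2 - q - 20) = (q - 5)*(q + 3)*(q + 4)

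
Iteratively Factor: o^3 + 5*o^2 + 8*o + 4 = (o + 1)*(o^2 + 4*o + 4) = (o + 1)*(o + 2)*(o + 2)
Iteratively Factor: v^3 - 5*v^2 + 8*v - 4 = (v - 2)*(v^2 - 3*v + 2) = (v - 2)*(v - 1)*(v - 2)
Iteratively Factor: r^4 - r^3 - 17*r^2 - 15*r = (r)*(r^3 - r^2 - 17*r - 15) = r*(r - 5)*(r^2 + 4*r + 3) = r*(r - 5)*(r + 3)*(r + 1)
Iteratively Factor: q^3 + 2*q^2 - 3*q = (q - 1)*(q^2 + 3*q) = (q - 1)*(q + 3)*(q)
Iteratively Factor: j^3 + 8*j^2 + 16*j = (j)*(j^2 + 8*j + 16) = j*(j + 4)*(j + 4)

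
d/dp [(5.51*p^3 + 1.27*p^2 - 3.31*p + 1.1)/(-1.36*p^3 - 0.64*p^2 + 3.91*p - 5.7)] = (-3.5527136788005e-15*p^5 - 1.7992*p^4 + 34.085*p^3 - 86.8857*p^2 - 13.07*p + 14.566)/(1.8496*p^6 + 1.7408*p^5 - 10.2256*p^4 + 10.4992*p^3 + 22.5841*p^2 - 44.574*p + 32.49)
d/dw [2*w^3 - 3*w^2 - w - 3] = 6*w^2 - 6*w - 1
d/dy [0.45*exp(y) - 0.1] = 0.45*exp(y)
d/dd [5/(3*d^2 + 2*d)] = 10*(-3*d - 1)/(d^2*(3*d + 2)^2)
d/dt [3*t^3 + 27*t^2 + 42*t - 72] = 9*t^2 + 54*t + 42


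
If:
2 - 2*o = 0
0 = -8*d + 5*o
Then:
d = 5/8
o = 1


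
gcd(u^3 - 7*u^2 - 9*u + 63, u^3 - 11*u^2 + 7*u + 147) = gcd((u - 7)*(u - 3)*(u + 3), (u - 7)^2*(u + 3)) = u^2 - 4*u - 21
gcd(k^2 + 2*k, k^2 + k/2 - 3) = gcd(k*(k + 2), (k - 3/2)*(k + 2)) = k + 2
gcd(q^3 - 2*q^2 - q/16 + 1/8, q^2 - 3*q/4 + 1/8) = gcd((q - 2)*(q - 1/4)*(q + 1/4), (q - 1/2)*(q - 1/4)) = q - 1/4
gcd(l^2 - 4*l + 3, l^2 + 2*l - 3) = l - 1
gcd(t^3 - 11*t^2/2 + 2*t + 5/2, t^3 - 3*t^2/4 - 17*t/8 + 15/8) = t - 1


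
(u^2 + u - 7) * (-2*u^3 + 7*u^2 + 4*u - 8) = -2*u^5 + 5*u^4 + 25*u^3 - 53*u^2 - 36*u + 56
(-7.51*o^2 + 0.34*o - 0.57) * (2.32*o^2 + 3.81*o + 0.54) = -17.4232*o^4 - 27.8243*o^3 - 4.0824*o^2 - 1.9881*o - 0.3078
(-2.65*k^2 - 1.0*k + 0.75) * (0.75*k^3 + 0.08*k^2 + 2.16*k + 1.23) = -1.9875*k^5 - 0.962*k^4 - 5.2415*k^3 - 5.3595*k^2 + 0.39*k + 0.9225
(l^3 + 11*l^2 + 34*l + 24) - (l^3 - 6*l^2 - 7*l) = 17*l^2 + 41*l + 24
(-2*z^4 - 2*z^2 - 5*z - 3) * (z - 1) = -2*z^5 + 2*z^4 - 2*z^3 - 3*z^2 + 2*z + 3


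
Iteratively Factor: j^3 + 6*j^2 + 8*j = (j + 4)*(j^2 + 2*j) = j*(j + 4)*(j + 2)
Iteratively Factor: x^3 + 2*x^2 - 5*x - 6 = (x + 3)*(x^2 - x - 2) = (x + 1)*(x + 3)*(x - 2)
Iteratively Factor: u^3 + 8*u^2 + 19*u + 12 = (u + 1)*(u^2 + 7*u + 12) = (u + 1)*(u + 4)*(u + 3)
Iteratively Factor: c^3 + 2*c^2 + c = (c)*(c^2 + 2*c + 1) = c*(c + 1)*(c + 1)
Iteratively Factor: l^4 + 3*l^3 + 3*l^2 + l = (l)*(l^3 + 3*l^2 + 3*l + 1) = l*(l + 1)*(l^2 + 2*l + 1) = l*(l + 1)^2*(l + 1)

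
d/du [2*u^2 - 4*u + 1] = 4*u - 4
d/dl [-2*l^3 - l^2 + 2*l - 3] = -6*l^2 - 2*l + 2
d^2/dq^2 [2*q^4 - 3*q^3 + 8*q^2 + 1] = 24*q^2 - 18*q + 16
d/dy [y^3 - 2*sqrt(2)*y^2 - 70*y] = 3*y^2 - 4*sqrt(2)*y - 70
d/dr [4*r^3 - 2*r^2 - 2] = 4*r*(3*r - 1)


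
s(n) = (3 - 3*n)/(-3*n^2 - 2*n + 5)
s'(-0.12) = -0.42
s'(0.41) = -0.23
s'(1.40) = -0.11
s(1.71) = 0.30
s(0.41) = 0.48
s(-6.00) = -0.23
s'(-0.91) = -1.75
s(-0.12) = 0.65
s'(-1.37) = -11.36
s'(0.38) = -0.24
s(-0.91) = 1.32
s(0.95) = 0.38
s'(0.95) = -0.15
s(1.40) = 0.33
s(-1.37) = 3.37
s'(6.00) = -0.02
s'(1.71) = -0.09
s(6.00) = 0.13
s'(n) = (3 - 3*n)*(6*n + 2)/(-3*n^2 - 2*n + 5)^2 - 3/(-3*n^2 - 2*n + 5)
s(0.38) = 0.49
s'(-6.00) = -0.05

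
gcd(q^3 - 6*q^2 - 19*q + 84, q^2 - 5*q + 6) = q - 3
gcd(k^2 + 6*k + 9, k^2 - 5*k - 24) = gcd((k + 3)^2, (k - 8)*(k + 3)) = k + 3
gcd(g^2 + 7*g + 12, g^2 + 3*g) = g + 3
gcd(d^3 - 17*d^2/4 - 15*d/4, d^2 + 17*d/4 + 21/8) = d + 3/4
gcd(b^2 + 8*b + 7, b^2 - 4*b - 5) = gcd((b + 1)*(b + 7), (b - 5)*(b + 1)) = b + 1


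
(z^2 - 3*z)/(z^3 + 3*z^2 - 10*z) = (z - 3)/(z^2 + 3*z - 10)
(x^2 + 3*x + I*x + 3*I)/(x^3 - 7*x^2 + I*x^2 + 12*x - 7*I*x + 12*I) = (x + 3)/(x^2 - 7*x + 12)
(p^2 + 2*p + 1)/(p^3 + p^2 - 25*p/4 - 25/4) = 4*(p + 1)/(4*p^2 - 25)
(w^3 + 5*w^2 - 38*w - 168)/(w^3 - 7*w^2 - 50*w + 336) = (w + 4)/(w - 8)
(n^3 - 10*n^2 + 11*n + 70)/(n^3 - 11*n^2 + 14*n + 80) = (n - 7)/(n - 8)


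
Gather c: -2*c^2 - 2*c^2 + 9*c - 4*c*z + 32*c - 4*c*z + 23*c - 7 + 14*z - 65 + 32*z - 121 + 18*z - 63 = -4*c^2 + c*(64 - 8*z) + 64*z - 256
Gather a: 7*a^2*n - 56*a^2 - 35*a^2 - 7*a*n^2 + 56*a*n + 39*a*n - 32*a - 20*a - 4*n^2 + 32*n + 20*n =a^2*(7*n - 91) + a*(-7*n^2 + 95*n - 52) - 4*n^2 + 52*n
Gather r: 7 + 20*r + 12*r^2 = 12*r^2 + 20*r + 7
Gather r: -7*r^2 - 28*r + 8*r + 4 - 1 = -7*r^2 - 20*r + 3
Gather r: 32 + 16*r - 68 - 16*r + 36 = 0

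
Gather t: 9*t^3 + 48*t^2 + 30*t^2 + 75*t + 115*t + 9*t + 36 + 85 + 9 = 9*t^3 + 78*t^2 + 199*t + 130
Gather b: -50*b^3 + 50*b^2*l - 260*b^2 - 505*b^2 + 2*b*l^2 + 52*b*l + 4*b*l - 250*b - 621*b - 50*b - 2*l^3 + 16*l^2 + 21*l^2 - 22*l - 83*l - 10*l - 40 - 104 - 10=-50*b^3 + b^2*(50*l - 765) + b*(2*l^2 + 56*l - 921) - 2*l^3 + 37*l^2 - 115*l - 154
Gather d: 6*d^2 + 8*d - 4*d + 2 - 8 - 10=6*d^2 + 4*d - 16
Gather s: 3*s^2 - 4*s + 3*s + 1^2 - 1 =3*s^2 - s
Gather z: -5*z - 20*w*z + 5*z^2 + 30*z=5*z^2 + z*(25 - 20*w)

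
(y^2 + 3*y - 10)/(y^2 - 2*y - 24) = (-y^2 - 3*y + 10)/(-y^2 + 2*y + 24)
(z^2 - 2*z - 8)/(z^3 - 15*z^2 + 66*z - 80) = (z^2 - 2*z - 8)/(z^3 - 15*z^2 + 66*z - 80)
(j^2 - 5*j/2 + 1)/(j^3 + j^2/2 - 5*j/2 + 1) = (j - 2)/(j^2 + j - 2)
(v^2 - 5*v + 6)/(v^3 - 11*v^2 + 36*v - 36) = 1/(v - 6)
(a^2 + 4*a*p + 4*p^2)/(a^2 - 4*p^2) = (-a - 2*p)/(-a + 2*p)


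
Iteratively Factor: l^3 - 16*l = (l + 4)*(l^2 - 4*l) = l*(l + 4)*(l - 4)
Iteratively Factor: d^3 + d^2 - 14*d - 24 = (d + 3)*(d^2 - 2*d - 8) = (d + 2)*(d + 3)*(d - 4)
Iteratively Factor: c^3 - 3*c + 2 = (c + 2)*(c^2 - 2*c + 1) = (c - 1)*(c + 2)*(c - 1)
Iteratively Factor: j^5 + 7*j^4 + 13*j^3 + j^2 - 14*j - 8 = (j + 2)*(j^4 + 5*j^3 + 3*j^2 - 5*j - 4) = (j + 1)*(j + 2)*(j^3 + 4*j^2 - j - 4) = (j + 1)^2*(j + 2)*(j^2 + 3*j - 4) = (j + 1)^2*(j + 2)*(j + 4)*(j - 1)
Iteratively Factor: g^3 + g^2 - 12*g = (g - 3)*(g^2 + 4*g) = (g - 3)*(g + 4)*(g)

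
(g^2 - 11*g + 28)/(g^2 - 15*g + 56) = (g - 4)/(g - 8)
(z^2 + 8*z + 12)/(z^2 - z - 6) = (z + 6)/(z - 3)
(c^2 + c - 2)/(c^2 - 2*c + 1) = (c + 2)/(c - 1)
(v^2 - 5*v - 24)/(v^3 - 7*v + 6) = (v - 8)/(v^2 - 3*v + 2)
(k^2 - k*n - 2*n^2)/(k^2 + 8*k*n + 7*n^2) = (k - 2*n)/(k + 7*n)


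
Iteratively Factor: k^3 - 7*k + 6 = (k + 3)*(k^2 - 3*k + 2) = (k - 1)*(k + 3)*(k - 2)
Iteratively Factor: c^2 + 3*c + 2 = (c + 1)*(c + 2)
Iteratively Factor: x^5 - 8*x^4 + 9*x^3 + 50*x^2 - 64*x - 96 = (x - 3)*(x^4 - 5*x^3 - 6*x^2 + 32*x + 32) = (x - 3)*(x + 1)*(x^3 - 6*x^2 + 32) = (x - 3)*(x + 1)*(x + 2)*(x^2 - 8*x + 16) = (x - 4)*(x - 3)*(x + 1)*(x + 2)*(x - 4)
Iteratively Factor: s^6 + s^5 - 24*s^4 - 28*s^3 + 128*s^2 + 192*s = (s - 4)*(s^5 + 5*s^4 - 4*s^3 - 44*s^2 - 48*s) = s*(s - 4)*(s^4 + 5*s^3 - 4*s^2 - 44*s - 48) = s*(s - 4)*(s + 2)*(s^3 + 3*s^2 - 10*s - 24) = s*(s - 4)*(s + 2)*(s + 4)*(s^2 - s - 6) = s*(s - 4)*(s - 3)*(s + 2)*(s + 4)*(s + 2)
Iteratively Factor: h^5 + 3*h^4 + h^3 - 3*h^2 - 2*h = (h + 1)*(h^4 + 2*h^3 - h^2 - 2*h) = (h - 1)*(h + 1)*(h^3 + 3*h^2 + 2*h) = (h - 1)*(h + 1)*(h + 2)*(h^2 + h) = h*(h - 1)*(h + 1)*(h + 2)*(h + 1)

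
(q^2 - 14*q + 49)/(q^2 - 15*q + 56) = (q - 7)/(q - 8)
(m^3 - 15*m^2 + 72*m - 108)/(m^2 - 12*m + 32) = (m^3 - 15*m^2 + 72*m - 108)/(m^2 - 12*m + 32)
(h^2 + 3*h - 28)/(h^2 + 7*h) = (h - 4)/h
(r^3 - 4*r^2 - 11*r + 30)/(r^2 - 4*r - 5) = (r^2 + r - 6)/(r + 1)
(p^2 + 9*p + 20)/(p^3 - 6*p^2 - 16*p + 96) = (p + 5)/(p^2 - 10*p + 24)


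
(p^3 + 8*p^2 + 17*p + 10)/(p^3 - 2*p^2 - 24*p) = (p^3 + 8*p^2 + 17*p + 10)/(p*(p^2 - 2*p - 24))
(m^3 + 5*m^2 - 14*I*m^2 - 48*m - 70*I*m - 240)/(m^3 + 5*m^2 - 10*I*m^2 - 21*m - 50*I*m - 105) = (m^2 - 14*I*m - 48)/(m^2 - 10*I*m - 21)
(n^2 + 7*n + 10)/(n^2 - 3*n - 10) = (n + 5)/(n - 5)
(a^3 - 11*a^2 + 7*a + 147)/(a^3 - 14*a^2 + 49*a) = (a + 3)/a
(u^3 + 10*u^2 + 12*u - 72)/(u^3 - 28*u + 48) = (u + 6)/(u - 4)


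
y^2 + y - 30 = (y - 5)*(y + 6)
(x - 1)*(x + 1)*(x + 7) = x^3 + 7*x^2 - x - 7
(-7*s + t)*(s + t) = -7*s^2 - 6*s*t + t^2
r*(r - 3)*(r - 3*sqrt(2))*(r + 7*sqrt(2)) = r^4 - 3*r^3 + 4*sqrt(2)*r^3 - 42*r^2 - 12*sqrt(2)*r^2 + 126*r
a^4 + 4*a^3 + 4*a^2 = a^2*(a + 2)^2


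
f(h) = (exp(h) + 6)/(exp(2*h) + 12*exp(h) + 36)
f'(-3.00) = 0.00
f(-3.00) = 0.17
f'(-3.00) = 0.00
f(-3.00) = 0.17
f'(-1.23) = -0.01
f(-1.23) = 0.16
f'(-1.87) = -0.00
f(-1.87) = 0.16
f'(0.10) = -0.02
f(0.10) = 0.14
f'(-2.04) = -0.00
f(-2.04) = 0.16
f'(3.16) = -0.03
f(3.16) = 0.03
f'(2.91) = -0.03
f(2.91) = 0.04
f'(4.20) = -0.01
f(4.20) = 0.01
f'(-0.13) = -0.02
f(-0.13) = 0.15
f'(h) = (exp(h) + 6)*(-2*exp(2*h) - 12*exp(h))/(exp(2*h) + 12*exp(h) + 36)^2 + exp(h)/(exp(2*h) + 12*exp(h) + 36)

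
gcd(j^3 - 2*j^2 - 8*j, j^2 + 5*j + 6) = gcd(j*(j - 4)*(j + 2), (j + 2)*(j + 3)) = j + 2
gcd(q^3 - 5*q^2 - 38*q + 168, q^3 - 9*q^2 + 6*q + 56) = q^2 - 11*q + 28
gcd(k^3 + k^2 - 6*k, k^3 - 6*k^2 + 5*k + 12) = 1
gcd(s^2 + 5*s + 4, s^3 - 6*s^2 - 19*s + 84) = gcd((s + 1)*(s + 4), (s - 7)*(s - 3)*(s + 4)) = s + 4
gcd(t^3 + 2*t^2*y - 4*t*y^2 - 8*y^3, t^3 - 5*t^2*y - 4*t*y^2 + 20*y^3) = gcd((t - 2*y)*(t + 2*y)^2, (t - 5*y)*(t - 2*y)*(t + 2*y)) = -t^2 + 4*y^2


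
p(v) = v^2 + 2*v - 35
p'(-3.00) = -4.00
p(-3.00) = -32.00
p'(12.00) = 26.00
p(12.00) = 133.00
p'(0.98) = 3.96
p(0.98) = -32.08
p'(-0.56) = 0.88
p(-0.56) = -35.81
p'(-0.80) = 0.40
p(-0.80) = -35.96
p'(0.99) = 3.98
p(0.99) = -32.04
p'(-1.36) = -0.72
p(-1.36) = -35.87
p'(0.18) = 2.36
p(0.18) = -34.61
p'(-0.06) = 1.88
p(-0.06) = -35.12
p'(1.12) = 4.24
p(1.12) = -31.51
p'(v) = 2*v + 2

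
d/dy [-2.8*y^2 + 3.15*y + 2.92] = 3.15 - 5.6*y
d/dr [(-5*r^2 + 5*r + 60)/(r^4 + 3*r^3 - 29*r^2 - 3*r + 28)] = 10*(r^3 + 8*r^2 + 21*r + 2)/(r^6 + 14*r^5 + 47*r^4 - 28*r^3 - 97*r^2 + 14*r + 49)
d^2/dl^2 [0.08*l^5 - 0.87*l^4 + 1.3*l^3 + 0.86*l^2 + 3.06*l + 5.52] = 1.6*l^3 - 10.44*l^2 + 7.8*l + 1.72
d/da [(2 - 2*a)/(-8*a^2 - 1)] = 2*(8*a^2 - 16*a*(a - 1) + 1)/(8*a^2 + 1)^2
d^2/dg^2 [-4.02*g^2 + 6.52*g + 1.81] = -8.04000000000000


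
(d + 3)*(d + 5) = d^2 + 8*d + 15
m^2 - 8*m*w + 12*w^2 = (m - 6*w)*(m - 2*w)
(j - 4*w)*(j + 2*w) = j^2 - 2*j*w - 8*w^2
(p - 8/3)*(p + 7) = p^2 + 13*p/3 - 56/3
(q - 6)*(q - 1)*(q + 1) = q^3 - 6*q^2 - q + 6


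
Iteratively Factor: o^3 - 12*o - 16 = (o + 2)*(o^2 - 2*o - 8) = (o + 2)^2*(o - 4)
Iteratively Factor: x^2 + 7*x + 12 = (x + 3)*(x + 4)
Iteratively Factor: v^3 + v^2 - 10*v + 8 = (v + 4)*(v^2 - 3*v + 2) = (v - 1)*(v + 4)*(v - 2)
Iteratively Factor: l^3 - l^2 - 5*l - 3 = (l + 1)*(l^2 - 2*l - 3) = (l - 3)*(l + 1)*(l + 1)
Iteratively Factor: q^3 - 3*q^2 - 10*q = (q)*(q^2 - 3*q - 10) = q*(q + 2)*(q - 5)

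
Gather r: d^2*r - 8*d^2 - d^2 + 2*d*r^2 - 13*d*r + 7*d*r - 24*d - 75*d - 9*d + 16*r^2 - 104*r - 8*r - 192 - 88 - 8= -9*d^2 - 108*d + r^2*(2*d + 16) + r*(d^2 - 6*d - 112) - 288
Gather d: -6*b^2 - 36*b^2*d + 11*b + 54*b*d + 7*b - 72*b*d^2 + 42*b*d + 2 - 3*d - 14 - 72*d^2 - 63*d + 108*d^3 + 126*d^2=-6*b^2 + 18*b + 108*d^3 + d^2*(54 - 72*b) + d*(-36*b^2 + 96*b - 66) - 12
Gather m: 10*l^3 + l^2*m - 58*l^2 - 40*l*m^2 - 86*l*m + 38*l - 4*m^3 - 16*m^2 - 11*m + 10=10*l^3 - 58*l^2 + 38*l - 4*m^3 + m^2*(-40*l - 16) + m*(l^2 - 86*l - 11) + 10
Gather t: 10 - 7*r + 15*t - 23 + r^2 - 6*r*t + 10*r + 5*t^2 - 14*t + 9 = r^2 + 3*r + 5*t^2 + t*(1 - 6*r) - 4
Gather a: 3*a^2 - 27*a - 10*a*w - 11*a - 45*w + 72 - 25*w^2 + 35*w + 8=3*a^2 + a*(-10*w - 38) - 25*w^2 - 10*w + 80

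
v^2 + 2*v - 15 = (v - 3)*(v + 5)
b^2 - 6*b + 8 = (b - 4)*(b - 2)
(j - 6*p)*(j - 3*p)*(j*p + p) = j^3*p - 9*j^2*p^2 + j^2*p + 18*j*p^3 - 9*j*p^2 + 18*p^3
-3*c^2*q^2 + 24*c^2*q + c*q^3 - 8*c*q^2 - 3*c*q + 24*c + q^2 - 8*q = (-3*c + q)*(q - 8)*(c*q + 1)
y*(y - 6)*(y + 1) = y^3 - 5*y^2 - 6*y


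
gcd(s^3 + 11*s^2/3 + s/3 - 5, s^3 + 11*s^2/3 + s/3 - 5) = s^3 + 11*s^2/3 + s/3 - 5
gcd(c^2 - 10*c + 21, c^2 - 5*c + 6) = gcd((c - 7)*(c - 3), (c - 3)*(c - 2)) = c - 3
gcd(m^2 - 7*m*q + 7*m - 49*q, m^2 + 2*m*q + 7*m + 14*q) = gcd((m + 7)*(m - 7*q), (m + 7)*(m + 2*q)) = m + 7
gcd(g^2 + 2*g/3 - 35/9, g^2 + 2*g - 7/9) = g + 7/3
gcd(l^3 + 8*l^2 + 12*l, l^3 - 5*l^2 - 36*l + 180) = l + 6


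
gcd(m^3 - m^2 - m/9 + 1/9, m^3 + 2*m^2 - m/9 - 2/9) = m^2 - 1/9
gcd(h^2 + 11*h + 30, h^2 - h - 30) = h + 5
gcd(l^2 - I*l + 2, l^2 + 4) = l - 2*I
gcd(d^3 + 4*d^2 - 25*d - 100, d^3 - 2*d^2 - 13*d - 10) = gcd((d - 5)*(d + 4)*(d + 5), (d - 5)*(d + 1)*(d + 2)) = d - 5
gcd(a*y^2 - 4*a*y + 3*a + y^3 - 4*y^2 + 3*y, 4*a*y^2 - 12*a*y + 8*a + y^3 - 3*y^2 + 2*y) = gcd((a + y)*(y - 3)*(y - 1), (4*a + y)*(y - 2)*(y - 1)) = y - 1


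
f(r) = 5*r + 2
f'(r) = 5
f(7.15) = 37.75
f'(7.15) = 5.00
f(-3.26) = -14.30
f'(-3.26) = 5.00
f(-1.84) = -7.20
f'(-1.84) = 5.00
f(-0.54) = -0.70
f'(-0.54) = 5.00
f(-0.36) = 0.20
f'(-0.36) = 5.00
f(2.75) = 15.75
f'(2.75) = 5.00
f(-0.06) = 1.70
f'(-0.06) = 5.00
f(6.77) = 35.85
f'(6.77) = 5.00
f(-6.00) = -28.00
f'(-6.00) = 5.00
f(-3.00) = -13.00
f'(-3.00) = 5.00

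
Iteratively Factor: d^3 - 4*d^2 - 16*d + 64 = (d + 4)*(d^2 - 8*d + 16) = (d - 4)*(d + 4)*(d - 4)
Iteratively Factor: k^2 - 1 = (k - 1)*(k + 1)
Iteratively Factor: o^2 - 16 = (o - 4)*(o + 4)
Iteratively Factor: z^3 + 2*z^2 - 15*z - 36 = (z - 4)*(z^2 + 6*z + 9) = (z - 4)*(z + 3)*(z + 3)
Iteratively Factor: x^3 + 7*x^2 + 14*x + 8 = (x + 2)*(x^2 + 5*x + 4) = (x + 1)*(x + 2)*(x + 4)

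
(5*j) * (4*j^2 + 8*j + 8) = 20*j^3 + 40*j^2 + 40*j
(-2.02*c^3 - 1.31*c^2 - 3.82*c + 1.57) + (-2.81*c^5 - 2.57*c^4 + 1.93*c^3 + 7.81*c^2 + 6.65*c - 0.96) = -2.81*c^5 - 2.57*c^4 - 0.0900000000000001*c^3 + 6.5*c^2 + 2.83*c + 0.61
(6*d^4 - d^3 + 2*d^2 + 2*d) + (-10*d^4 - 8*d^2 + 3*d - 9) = -4*d^4 - d^3 - 6*d^2 + 5*d - 9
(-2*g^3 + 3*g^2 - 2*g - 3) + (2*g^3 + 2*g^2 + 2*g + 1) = 5*g^2 - 2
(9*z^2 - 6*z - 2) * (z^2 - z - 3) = 9*z^4 - 15*z^3 - 23*z^2 + 20*z + 6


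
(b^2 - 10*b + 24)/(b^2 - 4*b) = (b - 6)/b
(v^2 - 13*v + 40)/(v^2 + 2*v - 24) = (v^2 - 13*v + 40)/(v^2 + 2*v - 24)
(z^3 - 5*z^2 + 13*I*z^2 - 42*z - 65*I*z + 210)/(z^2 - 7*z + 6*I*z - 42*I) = (z^2 + z*(-5 + 7*I) - 35*I)/(z - 7)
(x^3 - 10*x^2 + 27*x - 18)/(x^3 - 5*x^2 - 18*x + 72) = (x - 1)/(x + 4)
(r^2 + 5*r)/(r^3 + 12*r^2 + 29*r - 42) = r*(r + 5)/(r^3 + 12*r^2 + 29*r - 42)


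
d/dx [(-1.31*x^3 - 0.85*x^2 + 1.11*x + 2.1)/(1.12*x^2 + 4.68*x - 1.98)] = (-1.4672*x^4 - 12.2616*x^3 + 2.5602*x^2 - 1.338*x - 12.0258)/(1.2544*x^4 + 10.4832*x^3 + 17.4672*x^2 - 18.5328*x + 3.9204)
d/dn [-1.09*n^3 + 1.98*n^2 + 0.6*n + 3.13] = -3.27*n^2 + 3.96*n + 0.6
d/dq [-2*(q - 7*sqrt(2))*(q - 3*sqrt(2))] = -4*q + 20*sqrt(2)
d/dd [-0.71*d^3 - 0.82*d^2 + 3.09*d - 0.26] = -2.13*d^2 - 1.64*d + 3.09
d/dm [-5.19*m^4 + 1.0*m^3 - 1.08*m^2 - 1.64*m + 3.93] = -20.76*m^3 + 3.0*m^2 - 2.16*m - 1.64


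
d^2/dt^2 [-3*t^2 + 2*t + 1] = -6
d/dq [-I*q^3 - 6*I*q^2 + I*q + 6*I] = I*(-3*q^2 - 12*q + 1)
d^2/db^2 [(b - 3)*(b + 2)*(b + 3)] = 6*b + 4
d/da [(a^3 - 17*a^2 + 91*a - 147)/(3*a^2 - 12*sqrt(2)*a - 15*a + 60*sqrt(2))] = ((-2*a + 5 + 4*sqrt(2))*(a^3 - 17*a^2 + 91*a - 147) + (3*a^2 - 34*a + 91)*(a^2 - 4*sqrt(2)*a - 5*a + 20*sqrt(2)))/(3*(a^2 - 4*sqrt(2)*a - 5*a + 20*sqrt(2))^2)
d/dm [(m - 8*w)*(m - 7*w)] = 2*m - 15*w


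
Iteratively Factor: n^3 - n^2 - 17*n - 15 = (n + 3)*(n^2 - 4*n - 5) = (n + 1)*(n + 3)*(n - 5)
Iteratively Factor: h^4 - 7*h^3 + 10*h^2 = (h - 5)*(h^3 - 2*h^2) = (h - 5)*(h - 2)*(h^2) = h*(h - 5)*(h - 2)*(h)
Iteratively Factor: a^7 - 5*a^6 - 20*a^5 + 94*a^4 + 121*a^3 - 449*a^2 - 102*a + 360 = (a - 1)*(a^6 - 4*a^5 - 24*a^4 + 70*a^3 + 191*a^2 - 258*a - 360) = (a - 1)*(a + 3)*(a^5 - 7*a^4 - 3*a^3 + 79*a^2 - 46*a - 120) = (a - 5)*(a - 1)*(a + 3)*(a^4 - 2*a^3 - 13*a^2 + 14*a + 24) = (a - 5)*(a - 4)*(a - 1)*(a + 3)*(a^3 + 2*a^2 - 5*a - 6) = (a - 5)*(a - 4)*(a - 1)*(a + 3)^2*(a^2 - a - 2) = (a - 5)*(a - 4)*(a - 1)*(a + 1)*(a + 3)^2*(a - 2)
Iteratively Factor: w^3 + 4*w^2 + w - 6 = (w - 1)*(w^2 + 5*w + 6) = (w - 1)*(w + 2)*(w + 3)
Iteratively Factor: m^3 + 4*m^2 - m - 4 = (m + 4)*(m^2 - 1) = (m - 1)*(m + 4)*(m + 1)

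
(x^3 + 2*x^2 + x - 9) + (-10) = x^3 + 2*x^2 + x - 19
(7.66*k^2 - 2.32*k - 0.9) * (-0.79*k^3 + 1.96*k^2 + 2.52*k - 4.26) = -6.0514*k^5 + 16.8464*k^4 + 15.467*k^3 - 40.242*k^2 + 7.6152*k + 3.834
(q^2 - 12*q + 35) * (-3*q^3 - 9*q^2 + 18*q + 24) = -3*q^5 + 27*q^4 + 21*q^3 - 507*q^2 + 342*q + 840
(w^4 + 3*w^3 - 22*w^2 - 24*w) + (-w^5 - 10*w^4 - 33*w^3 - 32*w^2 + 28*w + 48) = -w^5 - 9*w^4 - 30*w^3 - 54*w^2 + 4*w + 48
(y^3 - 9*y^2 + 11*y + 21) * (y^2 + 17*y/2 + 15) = y^5 - y^4/2 - 101*y^3/2 - 41*y^2/2 + 687*y/2 + 315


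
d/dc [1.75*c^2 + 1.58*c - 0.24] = 3.5*c + 1.58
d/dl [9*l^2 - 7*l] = 18*l - 7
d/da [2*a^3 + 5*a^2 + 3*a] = 6*a^2 + 10*a + 3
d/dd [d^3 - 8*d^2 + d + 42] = 3*d^2 - 16*d + 1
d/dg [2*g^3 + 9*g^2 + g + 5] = 6*g^2 + 18*g + 1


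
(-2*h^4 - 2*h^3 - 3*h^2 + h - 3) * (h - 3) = -2*h^5 + 4*h^4 + 3*h^3 + 10*h^2 - 6*h + 9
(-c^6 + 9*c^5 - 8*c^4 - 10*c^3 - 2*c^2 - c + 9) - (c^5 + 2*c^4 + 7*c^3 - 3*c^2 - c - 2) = -c^6 + 8*c^5 - 10*c^4 - 17*c^3 + c^2 + 11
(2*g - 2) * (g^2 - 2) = 2*g^3 - 2*g^2 - 4*g + 4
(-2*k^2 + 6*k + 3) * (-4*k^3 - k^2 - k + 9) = 8*k^5 - 22*k^4 - 16*k^3 - 27*k^2 + 51*k + 27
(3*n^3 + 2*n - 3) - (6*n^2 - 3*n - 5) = 3*n^3 - 6*n^2 + 5*n + 2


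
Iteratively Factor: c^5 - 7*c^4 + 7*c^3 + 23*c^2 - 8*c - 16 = (c - 1)*(c^4 - 6*c^3 + c^2 + 24*c + 16) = (c - 4)*(c - 1)*(c^3 - 2*c^2 - 7*c - 4) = (c - 4)*(c - 1)*(c + 1)*(c^2 - 3*c - 4) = (c - 4)^2*(c - 1)*(c + 1)*(c + 1)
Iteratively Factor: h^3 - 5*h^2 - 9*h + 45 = (h - 5)*(h^2 - 9) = (h - 5)*(h - 3)*(h + 3)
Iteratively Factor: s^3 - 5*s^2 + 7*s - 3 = (s - 3)*(s^2 - 2*s + 1) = (s - 3)*(s - 1)*(s - 1)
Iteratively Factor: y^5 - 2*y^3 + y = (y - 1)*(y^4 + y^3 - y^2 - y) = (y - 1)*(y + 1)*(y^3 - y) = (y - 1)*(y + 1)^2*(y^2 - y) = (y - 1)^2*(y + 1)^2*(y)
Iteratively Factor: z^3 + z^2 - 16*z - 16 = (z + 4)*(z^2 - 3*z - 4) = (z + 1)*(z + 4)*(z - 4)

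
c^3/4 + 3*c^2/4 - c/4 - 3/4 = (c/4 + 1/4)*(c - 1)*(c + 3)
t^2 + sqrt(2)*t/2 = t*(t + sqrt(2)/2)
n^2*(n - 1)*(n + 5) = n^4 + 4*n^3 - 5*n^2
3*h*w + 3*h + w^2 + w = (3*h + w)*(w + 1)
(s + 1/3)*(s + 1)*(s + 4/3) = s^3 + 8*s^2/3 + 19*s/9 + 4/9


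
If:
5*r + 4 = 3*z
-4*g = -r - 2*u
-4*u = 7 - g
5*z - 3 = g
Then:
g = -197/169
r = -98/169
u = -345/169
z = 62/169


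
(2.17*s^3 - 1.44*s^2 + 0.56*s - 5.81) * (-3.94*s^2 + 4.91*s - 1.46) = -8.5498*s^5 + 16.3283*s^4 - 12.445*s^3 + 27.7434*s^2 - 29.3447*s + 8.4826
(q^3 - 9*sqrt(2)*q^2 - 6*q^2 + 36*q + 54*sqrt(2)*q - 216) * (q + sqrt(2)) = q^4 - 8*sqrt(2)*q^3 - 6*q^3 + 18*q^2 + 48*sqrt(2)*q^2 - 108*q + 36*sqrt(2)*q - 216*sqrt(2)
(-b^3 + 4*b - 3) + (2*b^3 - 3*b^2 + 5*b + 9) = b^3 - 3*b^2 + 9*b + 6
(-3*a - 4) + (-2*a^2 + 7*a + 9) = -2*a^2 + 4*a + 5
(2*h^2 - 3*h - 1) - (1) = 2*h^2 - 3*h - 2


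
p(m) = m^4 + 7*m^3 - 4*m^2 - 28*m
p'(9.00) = 4517.00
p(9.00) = 11088.00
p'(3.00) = 245.00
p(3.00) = 150.00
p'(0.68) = -22.47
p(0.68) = -18.47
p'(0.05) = -28.35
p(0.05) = -1.41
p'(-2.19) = 48.22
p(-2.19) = -8.39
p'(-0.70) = -13.48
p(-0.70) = 15.48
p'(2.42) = 132.31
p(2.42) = 42.32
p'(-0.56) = -17.64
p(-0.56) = 13.29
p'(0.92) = -14.47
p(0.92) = -22.98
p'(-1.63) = 23.51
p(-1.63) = 11.76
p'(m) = 4*m^3 + 21*m^2 - 8*m - 28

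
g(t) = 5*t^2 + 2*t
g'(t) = 10*t + 2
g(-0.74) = 1.26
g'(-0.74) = -5.40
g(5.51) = 162.82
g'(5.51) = 57.10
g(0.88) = 5.63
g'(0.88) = 10.80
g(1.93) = 22.48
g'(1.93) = 21.30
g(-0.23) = -0.20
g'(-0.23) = -0.30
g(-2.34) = 22.70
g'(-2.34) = -21.40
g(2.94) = 49.10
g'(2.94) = 31.40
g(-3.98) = 71.24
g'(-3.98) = -37.80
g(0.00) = 0.00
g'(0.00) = 2.00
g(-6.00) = 168.00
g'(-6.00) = -58.00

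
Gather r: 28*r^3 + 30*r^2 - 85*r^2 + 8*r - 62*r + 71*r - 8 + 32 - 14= 28*r^3 - 55*r^2 + 17*r + 10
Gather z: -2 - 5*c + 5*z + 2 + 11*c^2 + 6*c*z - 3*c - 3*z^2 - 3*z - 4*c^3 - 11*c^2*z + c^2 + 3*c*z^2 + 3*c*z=-4*c^3 + 12*c^2 - 8*c + z^2*(3*c - 3) + z*(-11*c^2 + 9*c + 2)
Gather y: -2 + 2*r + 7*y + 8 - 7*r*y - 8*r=-6*r + y*(7 - 7*r) + 6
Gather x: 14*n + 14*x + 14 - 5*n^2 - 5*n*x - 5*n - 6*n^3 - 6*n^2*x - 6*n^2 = -6*n^3 - 11*n^2 + 9*n + x*(-6*n^2 - 5*n + 14) + 14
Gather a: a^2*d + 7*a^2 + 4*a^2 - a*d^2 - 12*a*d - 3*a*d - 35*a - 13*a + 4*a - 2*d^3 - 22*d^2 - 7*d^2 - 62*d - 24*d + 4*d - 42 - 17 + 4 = a^2*(d + 11) + a*(-d^2 - 15*d - 44) - 2*d^3 - 29*d^2 - 82*d - 55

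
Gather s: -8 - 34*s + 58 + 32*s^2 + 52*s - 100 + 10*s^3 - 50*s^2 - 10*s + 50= 10*s^3 - 18*s^2 + 8*s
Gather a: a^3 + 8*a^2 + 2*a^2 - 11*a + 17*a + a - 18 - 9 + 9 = a^3 + 10*a^2 + 7*a - 18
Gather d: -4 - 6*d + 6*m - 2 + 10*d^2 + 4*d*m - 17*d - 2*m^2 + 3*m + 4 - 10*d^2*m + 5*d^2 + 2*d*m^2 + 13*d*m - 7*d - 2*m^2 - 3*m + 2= d^2*(15 - 10*m) + d*(2*m^2 + 17*m - 30) - 4*m^2 + 6*m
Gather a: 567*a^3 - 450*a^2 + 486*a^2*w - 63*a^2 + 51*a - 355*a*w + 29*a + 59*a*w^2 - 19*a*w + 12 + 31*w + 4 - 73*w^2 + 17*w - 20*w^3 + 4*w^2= 567*a^3 + a^2*(486*w - 513) + a*(59*w^2 - 374*w + 80) - 20*w^3 - 69*w^2 + 48*w + 16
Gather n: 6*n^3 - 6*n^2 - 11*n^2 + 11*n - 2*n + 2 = 6*n^3 - 17*n^2 + 9*n + 2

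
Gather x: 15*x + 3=15*x + 3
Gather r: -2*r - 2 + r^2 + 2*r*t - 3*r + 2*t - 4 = r^2 + r*(2*t - 5) + 2*t - 6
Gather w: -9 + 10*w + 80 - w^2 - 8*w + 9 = -w^2 + 2*w + 80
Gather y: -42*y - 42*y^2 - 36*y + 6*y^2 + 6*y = -36*y^2 - 72*y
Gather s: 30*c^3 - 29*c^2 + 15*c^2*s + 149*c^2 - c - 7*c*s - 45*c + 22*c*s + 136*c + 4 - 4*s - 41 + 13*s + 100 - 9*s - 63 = 30*c^3 + 120*c^2 + 90*c + s*(15*c^2 + 15*c)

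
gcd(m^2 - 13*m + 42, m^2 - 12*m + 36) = m - 6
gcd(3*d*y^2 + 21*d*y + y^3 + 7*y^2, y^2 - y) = y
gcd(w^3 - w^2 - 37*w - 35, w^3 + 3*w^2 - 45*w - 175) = w^2 - 2*w - 35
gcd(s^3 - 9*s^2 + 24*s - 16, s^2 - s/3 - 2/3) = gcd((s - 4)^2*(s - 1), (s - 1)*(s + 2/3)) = s - 1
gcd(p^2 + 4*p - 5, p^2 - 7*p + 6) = p - 1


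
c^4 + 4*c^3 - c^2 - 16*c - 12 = (c - 2)*(c + 1)*(c + 2)*(c + 3)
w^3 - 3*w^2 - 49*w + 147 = (w - 7)*(w - 3)*(w + 7)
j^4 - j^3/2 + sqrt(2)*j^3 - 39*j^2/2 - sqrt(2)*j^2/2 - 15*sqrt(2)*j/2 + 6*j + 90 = (j - 3)*(j + 5/2)*(j - 2*sqrt(2))*(j + 3*sqrt(2))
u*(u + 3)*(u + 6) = u^3 + 9*u^2 + 18*u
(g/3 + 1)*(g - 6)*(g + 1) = g^3/3 - 2*g^2/3 - 7*g - 6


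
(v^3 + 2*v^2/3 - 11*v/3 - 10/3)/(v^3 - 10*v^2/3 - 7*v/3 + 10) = (v + 1)/(v - 3)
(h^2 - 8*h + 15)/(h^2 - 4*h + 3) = (h - 5)/(h - 1)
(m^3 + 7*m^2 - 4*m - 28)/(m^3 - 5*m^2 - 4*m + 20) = (m + 7)/(m - 5)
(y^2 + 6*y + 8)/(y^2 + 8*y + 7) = (y^2 + 6*y + 8)/(y^2 + 8*y + 7)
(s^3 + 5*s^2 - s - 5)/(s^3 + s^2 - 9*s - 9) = (s^2 + 4*s - 5)/(s^2 - 9)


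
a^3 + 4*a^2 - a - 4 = (a - 1)*(a + 1)*(a + 4)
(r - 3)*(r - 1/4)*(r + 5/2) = r^3 - 3*r^2/4 - 59*r/8 + 15/8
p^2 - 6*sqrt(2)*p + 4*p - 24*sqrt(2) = (p + 4)*(p - 6*sqrt(2))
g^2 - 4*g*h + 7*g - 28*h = (g + 7)*(g - 4*h)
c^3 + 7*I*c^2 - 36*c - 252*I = (c - 6)*(c + 6)*(c + 7*I)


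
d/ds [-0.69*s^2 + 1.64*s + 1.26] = 1.64 - 1.38*s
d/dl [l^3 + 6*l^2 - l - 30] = 3*l^2 + 12*l - 1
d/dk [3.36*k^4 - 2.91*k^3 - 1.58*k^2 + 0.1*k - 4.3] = 13.44*k^3 - 8.73*k^2 - 3.16*k + 0.1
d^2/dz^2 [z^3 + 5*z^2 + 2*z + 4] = 6*z + 10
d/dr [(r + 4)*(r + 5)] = 2*r + 9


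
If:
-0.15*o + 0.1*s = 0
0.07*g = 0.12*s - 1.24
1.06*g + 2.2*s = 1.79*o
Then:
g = -6.32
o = 4.43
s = 6.65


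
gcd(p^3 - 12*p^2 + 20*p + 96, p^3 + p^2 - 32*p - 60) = p^2 - 4*p - 12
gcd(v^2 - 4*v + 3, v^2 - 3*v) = v - 3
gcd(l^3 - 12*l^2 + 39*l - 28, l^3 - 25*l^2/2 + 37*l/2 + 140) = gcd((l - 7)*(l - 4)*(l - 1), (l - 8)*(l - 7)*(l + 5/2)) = l - 7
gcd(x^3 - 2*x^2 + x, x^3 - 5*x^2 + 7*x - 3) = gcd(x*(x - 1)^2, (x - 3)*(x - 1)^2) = x^2 - 2*x + 1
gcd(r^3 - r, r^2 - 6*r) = r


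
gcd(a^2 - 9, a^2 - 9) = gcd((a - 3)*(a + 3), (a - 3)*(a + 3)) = a^2 - 9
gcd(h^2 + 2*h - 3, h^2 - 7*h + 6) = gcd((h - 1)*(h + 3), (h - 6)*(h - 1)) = h - 1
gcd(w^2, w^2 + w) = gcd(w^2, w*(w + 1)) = w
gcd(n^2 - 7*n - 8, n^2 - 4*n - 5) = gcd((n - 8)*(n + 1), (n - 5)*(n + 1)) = n + 1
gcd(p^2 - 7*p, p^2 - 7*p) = p^2 - 7*p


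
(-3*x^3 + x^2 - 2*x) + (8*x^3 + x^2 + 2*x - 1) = 5*x^3 + 2*x^2 - 1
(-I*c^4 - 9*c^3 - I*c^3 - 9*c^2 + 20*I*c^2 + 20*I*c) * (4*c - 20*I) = -4*I*c^5 - 56*c^4 - 4*I*c^4 - 56*c^3 + 260*I*c^3 + 400*c^2 + 260*I*c^2 + 400*c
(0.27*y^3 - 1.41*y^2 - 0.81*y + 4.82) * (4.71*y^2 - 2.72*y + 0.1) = 1.2717*y^5 - 7.3755*y^4 + 0.0470999999999999*y^3 + 24.7644*y^2 - 13.1914*y + 0.482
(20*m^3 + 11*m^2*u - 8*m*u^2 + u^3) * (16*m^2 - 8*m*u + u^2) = 320*m^5 + 16*m^4*u - 196*m^3*u^2 + 91*m^2*u^3 - 16*m*u^4 + u^5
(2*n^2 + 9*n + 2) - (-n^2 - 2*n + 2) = 3*n^2 + 11*n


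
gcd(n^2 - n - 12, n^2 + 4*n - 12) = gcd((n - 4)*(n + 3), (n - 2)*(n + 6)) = 1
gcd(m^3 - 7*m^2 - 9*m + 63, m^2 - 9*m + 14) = m - 7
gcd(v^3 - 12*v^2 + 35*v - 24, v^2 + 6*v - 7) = v - 1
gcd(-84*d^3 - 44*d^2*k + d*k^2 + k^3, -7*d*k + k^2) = 7*d - k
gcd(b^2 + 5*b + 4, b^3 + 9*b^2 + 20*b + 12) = b + 1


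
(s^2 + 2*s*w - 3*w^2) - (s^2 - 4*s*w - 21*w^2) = 6*s*w + 18*w^2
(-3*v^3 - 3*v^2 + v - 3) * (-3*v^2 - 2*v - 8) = 9*v^5 + 15*v^4 + 27*v^3 + 31*v^2 - 2*v + 24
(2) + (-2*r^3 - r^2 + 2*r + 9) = -2*r^3 - r^2 + 2*r + 11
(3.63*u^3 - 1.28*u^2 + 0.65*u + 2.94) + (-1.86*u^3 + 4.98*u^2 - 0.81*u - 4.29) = 1.77*u^3 + 3.7*u^2 - 0.16*u - 1.35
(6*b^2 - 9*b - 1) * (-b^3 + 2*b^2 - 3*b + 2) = -6*b^5 + 21*b^4 - 35*b^3 + 37*b^2 - 15*b - 2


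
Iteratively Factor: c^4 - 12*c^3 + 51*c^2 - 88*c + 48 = (c - 1)*(c^3 - 11*c^2 + 40*c - 48) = (c - 3)*(c - 1)*(c^2 - 8*c + 16) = (c - 4)*(c - 3)*(c - 1)*(c - 4)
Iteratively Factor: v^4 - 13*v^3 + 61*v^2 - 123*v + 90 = (v - 3)*(v^3 - 10*v^2 + 31*v - 30) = (v - 3)^2*(v^2 - 7*v + 10) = (v - 3)^2*(v - 2)*(v - 5)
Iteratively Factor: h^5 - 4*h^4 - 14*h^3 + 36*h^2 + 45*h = (h - 5)*(h^4 + h^3 - 9*h^2 - 9*h) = h*(h - 5)*(h^3 + h^2 - 9*h - 9) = h*(h - 5)*(h - 3)*(h^2 + 4*h + 3) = h*(h - 5)*(h - 3)*(h + 1)*(h + 3)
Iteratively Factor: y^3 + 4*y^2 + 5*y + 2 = (y + 1)*(y^2 + 3*y + 2) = (y + 1)*(y + 2)*(y + 1)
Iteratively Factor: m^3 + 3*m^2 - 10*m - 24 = (m - 3)*(m^2 + 6*m + 8) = (m - 3)*(m + 4)*(m + 2)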